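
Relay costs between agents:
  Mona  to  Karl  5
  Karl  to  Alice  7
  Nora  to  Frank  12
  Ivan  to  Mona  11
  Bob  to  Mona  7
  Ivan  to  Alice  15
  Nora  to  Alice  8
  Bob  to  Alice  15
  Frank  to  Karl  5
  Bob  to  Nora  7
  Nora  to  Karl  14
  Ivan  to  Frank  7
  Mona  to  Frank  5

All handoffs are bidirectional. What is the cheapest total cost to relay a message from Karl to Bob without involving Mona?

A few of the Karl→Bob routes:
Karl → Alice → Nora → Bob: 7 + 8 + 7 = 22
Karl → Frank → Nora → Bob: 5 + 12 + 7 = 24
Karl → Alice → Bob: 7 + 15 = 22
Karl → Frank → Nora → Alice → Bob: 5 + 12 + 8 + 15 = 40
Karl → Nora → Alice → Bob: 14 + 8 + 15 = 37
Karl → Nora → Bob: 14 + 7 = 21
Shortest: 21.

21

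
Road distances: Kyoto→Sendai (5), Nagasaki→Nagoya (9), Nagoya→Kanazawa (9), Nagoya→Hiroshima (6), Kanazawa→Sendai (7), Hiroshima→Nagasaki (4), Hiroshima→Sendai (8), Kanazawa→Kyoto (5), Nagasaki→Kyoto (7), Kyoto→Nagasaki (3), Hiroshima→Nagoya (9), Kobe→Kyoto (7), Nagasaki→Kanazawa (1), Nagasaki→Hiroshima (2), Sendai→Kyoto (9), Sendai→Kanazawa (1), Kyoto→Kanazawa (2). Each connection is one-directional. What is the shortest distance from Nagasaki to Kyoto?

A few of the Nagasaki→Kyoto routes:
Nagasaki-Hiroshima-Sendai-Kyoto: 2 + 8 + 9 = 19
Nagasaki-Kanazawa-Kyoto: 1 + 5 = 6
Nagasaki-Kanazawa-Sendai-Kyoto: 1 + 7 + 9 = 17
Nagasaki-Hiroshima-Sendai-Kanazawa-Kyoto: 2 + 8 + 1 + 5 = 16
Nagasaki-Kyoto: 7
Nagasaki-Nagoya-Kanazawa-Kyoto: 9 + 9 + 5 = 23
Best route has total 6.

6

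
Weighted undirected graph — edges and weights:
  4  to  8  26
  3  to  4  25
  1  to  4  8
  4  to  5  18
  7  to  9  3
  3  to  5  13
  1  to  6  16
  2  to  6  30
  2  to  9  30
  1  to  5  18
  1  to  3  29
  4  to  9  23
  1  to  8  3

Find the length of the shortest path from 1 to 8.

Some routes from 1 to 8:
1-5-4-8: 18 + 18 + 26 = 62
1-3-4-8: 29 + 25 + 26 = 80
1-8: 3
1-4-8: 8 + 26 = 34
Best route has total 3.

3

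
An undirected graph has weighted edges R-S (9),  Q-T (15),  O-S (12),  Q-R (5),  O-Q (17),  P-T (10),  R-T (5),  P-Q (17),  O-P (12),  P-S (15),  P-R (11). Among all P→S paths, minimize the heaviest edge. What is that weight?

A few of the P→S routes:
P -> T -> R -> S: max(10, 5, 9) = 10
P -> O -> S: max(12, 12) = 12
P -> R -> S: max(11, 9) = 11
P -> S: max(15) = 15
Smallest bottleneck: 10.

10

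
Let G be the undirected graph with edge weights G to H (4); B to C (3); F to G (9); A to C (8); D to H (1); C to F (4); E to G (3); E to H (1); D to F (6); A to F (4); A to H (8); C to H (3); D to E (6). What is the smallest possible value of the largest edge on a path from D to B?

3

A few of the D→B routes:
D -> E -> G -> H -> C -> B: max(6, 3, 4, 3, 3) = 6
D -> E -> H -> C -> B: max(6, 1, 3, 3) = 6
D -> H -> C -> B: max(1, 3, 3) = 3
Best route has worst link 3.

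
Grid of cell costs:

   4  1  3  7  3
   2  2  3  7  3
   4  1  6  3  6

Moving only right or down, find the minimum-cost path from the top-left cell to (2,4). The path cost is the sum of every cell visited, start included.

23

Take (0,0) (0,1) (1,1) (2,1) (2,2) (2,3) (2,4) for a total of 4 + 1 + 2 + 1 + 6 + 3 + 6 = 23.
(Top row then right column would cost 27.)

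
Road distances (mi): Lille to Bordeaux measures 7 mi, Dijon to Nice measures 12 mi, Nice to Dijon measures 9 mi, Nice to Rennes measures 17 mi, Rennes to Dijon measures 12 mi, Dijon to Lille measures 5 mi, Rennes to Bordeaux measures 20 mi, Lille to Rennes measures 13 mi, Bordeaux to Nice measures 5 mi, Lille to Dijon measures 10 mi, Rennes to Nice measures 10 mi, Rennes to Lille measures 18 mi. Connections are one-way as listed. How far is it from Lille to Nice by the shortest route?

A few of the Lille→Nice routes:
Lille→Dijon→Nice: 10 + 12 = 22
Lille→Rennes→Nice: 13 + 10 = 23
Lille→Bordeaux→Nice: 7 + 5 = 12
Lille→Rennes→Dijon→Nice: 13 + 12 + 12 = 37
Shortest: 12 mi.

12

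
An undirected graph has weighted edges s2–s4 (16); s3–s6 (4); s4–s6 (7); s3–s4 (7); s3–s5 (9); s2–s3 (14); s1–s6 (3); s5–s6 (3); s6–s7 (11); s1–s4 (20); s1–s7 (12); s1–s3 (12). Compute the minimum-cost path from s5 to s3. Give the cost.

7

A few of the s5→s3 routes:
s5→s6→s1→s4→s3: 3 + 3 + 20 + 7 = 33
s5→s6→s4→s3: 3 + 7 + 7 = 17
s5→s6→s3: 3 + 4 = 7
s5→s6→s1→s3: 3 + 3 + 12 = 18
s5→s3: 9
Best route has total 7.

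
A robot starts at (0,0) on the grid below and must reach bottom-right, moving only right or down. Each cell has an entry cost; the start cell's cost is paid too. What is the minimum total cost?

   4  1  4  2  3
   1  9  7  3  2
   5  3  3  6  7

23

Cheapest: r0c0 -> r0c1 -> r0c2 -> r0c3 -> r0c4 -> r1c4 -> r2c4
  4 + 1 + 4 + 2 + 3 + 2 + 7 = 23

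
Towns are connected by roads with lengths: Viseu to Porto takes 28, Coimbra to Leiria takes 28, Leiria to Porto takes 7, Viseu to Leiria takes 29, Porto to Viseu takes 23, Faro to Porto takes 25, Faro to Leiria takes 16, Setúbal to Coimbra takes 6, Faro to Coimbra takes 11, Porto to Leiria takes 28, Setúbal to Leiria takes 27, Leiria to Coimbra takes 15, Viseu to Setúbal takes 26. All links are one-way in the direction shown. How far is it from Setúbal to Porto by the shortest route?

Candidate routes:
Setúbal -> Coimbra -> Leiria -> Porto: 6 + 28 + 7 = 41
Setúbal -> Leiria -> Porto: 27 + 7 = 34
The minimum is 34.

34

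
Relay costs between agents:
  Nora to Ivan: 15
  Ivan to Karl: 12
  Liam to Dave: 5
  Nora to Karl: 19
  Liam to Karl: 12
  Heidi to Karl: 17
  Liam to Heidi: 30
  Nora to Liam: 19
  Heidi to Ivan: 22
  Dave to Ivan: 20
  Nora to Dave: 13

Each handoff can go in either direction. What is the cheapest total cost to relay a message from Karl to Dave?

17

Comparing a few candidate routes:
Karl→Ivan→Nora→Dave: 12 + 15 + 13 = 40
Karl→Liam→Nora→Dave: 12 + 19 + 13 = 44
Karl→Nora→Liam→Dave: 19 + 19 + 5 = 43
Karl→Nora→Dave: 19 + 13 = 32
Karl→Liam→Dave: 12 + 5 = 17
Karl→Ivan→Dave: 12 + 20 = 32
Shortest: 17.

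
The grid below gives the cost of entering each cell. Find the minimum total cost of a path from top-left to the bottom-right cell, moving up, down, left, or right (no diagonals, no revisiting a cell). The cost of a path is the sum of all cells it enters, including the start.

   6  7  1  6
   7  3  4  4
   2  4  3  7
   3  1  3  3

Take r0c0 -> r1c0 -> r2c0 -> r3c0 -> r3c1 -> r3c2 -> r3c3 for a total of 6 + 7 + 2 + 3 + 1 + 3 + 3 = 25.

25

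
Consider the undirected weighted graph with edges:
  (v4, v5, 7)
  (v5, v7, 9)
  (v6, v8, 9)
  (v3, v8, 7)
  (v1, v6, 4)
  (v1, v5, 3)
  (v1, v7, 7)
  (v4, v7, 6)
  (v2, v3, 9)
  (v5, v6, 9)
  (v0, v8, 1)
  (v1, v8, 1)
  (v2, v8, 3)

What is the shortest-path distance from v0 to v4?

12

Checking several routes:
v0-v8-v1-v5-v4: 1 + 1 + 3 + 7 = 12
v0-v8-v1-v5-v7-v4: 1 + 1 + 3 + 9 + 6 = 20
v0-v8-v1-v7-v4: 1 + 1 + 7 + 6 = 15
Best route has total 12.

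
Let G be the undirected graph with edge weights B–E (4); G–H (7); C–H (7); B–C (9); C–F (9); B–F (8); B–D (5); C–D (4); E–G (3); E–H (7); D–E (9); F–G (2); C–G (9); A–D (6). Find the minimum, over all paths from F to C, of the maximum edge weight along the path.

Checking several routes:
F - G - H - E - B - D - C: max(2, 7, 7, 4, 5, 4) = 7
F - G - E - H - C: max(2, 3, 7, 7) = 7
F - G - H - C: max(2, 7, 7) = 7
F - G - E - B - D - C: max(2, 3, 4, 5, 4) = 5
Smallest bottleneck: 5.

5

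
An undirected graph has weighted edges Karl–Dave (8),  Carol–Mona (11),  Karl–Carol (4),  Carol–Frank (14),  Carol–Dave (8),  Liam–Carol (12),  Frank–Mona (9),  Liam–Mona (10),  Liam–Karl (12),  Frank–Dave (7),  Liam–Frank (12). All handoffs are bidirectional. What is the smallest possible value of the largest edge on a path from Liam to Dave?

A few of the Liam→Dave routes:
Liam - Karl - Carol - Dave: max(12, 4, 8) = 12
Liam - Mona - Carol - Karl - Dave: max(10, 11, 4, 8) = 11
Liam - Mona - Frank - Dave: max(10, 9, 7) = 10
Liam - Mona - Carol - Dave: max(10, 11, 8) = 11
Best route has worst link 10.

10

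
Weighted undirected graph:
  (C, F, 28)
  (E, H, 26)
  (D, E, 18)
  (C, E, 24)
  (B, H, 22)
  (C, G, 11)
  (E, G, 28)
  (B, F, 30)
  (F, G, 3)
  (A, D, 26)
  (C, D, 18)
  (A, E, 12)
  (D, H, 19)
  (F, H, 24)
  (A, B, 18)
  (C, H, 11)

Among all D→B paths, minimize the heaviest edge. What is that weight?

Some routes from D to B:
D → E → C → G → F → H → B: max(18, 24, 11, 3, 24, 22) = 24
D → E → C → H → B: max(18, 24, 11, 22) = 24
D → H → B: max(19, 22) = 22
D → E → A → B: max(18, 12, 18) = 18
D → C → H → B: max(18, 11, 22) = 22
The minimum achievable maximum is 18.

18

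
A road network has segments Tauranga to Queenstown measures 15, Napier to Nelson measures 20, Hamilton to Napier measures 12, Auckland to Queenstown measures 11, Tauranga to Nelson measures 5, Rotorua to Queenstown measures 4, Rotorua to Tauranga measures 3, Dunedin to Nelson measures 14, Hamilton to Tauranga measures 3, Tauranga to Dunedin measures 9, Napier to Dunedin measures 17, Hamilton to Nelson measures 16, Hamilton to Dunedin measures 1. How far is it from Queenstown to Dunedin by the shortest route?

A few of the Queenstown→Dunedin routes:
Queenstown → Tauranga → Dunedin: 15 + 9 = 24
Queenstown → Rotorua → Tauranga → Nelson → Dunedin: 4 + 3 + 5 + 14 = 26
Queenstown → Tauranga → Hamilton → Dunedin: 15 + 3 + 1 = 19
Queenstown → Rotorua → Tauranga → Dunedin: 4 + 3 + 9 = 16
Queenstown → Rotorua → Tauranga → Hamilton → Dunedin: 4 + 3 + 3 + 1 = 11
The minimum is 11.

11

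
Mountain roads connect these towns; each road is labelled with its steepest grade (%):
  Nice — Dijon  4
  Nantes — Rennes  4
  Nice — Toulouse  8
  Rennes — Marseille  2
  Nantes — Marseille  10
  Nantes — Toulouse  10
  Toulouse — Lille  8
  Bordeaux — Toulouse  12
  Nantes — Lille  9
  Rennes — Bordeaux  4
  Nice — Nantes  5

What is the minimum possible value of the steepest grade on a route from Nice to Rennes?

Some routes from Nice to Rennes:
Nice→Toulouse→Lille→Nantes→Rennes: max(8, 8, 9, 4) = 9
Nice→Nantes→Rennes: max(5, 4) = 5
Nice→Toulouse→Nantes→Marseille→Rennes: max(8, 10, 10, 2) = 10
Nice→Toulouse→Lille→Nantes→Marseille→Rennes: max(8, 8, 9, 10, 2) = 10
Nice→Toulouse→Nantes→Rennes: max(8, 10, 4) = 10
The minimum achievable maximum is 5%.

5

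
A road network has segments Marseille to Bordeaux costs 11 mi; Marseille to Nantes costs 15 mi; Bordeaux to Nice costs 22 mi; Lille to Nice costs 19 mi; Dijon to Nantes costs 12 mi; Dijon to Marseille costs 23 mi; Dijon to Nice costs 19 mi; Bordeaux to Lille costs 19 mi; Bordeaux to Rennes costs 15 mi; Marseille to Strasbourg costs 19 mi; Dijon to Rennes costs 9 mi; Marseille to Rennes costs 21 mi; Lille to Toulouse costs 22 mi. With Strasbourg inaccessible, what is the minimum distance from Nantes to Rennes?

21

Checking several routes:
Nantes-Dijon-Rennes: 12 + 9 = 21
Nantes-Marseille-Bordeaux-Rennes: 15 + 11 + 15 = 41
Nantes-Marseille-Rennes: 15 + 21 = 36
Nantes-Marseille-Dijon-Rennes: 15 + 23 + 9 = 47
Shortest: 21 mi.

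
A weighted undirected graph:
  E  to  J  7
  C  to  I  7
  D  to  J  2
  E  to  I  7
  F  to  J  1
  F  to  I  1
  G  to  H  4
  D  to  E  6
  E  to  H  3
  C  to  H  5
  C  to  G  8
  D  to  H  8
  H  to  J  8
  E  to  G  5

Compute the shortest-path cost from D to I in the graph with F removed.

Checking several routes:
D-E-H-C-I: 6 + 3 + 5 + 7 = 21
D-H-E-I: 8 + 3 + 7 = 18
D-J-H-E-I: 2 + 8 + 3 + 7 = 20
D-E-I: 6 + 7 = 13
D-J-E-I: 2 + 7 + 7 = 16
D-H-C-I: 8 + 5 + 7 = 20
Shortest: 13.

13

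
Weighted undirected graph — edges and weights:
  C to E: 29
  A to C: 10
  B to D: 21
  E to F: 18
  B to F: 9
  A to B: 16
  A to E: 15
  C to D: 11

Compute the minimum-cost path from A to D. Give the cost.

Some routes from A to D:
A→C→D: 10 + 11 = 21
A→E→C→D: 15 + 29 + 11 = 55
A→B→D: 16 + 21 = 37
A→E→F→B→D: 15 + 18 + 9 + 21 = 63
Shortest: 21.

21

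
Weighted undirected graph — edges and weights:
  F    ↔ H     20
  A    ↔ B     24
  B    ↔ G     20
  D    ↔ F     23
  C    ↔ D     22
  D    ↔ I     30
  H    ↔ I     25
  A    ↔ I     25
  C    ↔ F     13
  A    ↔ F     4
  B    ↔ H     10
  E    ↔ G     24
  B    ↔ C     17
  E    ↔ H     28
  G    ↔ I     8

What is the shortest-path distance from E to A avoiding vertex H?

Some routes from E to A avoiding H:
E - G - B - C - F - A: 24 + 20 + 17 + 13 + 4 = 78
E - G - I - A: 24 + 8 + 25 = 57
E - G - B - A: 24 + 20 + 24 = 68
E - G - I - D - F - A: 24 + 8 + 30 + 23 + 4 = 89
Best route has total 57.

57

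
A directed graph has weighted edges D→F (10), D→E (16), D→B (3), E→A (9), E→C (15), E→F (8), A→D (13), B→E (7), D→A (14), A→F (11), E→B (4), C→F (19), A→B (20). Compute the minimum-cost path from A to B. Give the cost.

16

Candidate routes:
A-D-B: 13 + 3 = 16
A-D-E-B: 13 + 16 + 4 = 33
A-B: 20
Shortest: 16.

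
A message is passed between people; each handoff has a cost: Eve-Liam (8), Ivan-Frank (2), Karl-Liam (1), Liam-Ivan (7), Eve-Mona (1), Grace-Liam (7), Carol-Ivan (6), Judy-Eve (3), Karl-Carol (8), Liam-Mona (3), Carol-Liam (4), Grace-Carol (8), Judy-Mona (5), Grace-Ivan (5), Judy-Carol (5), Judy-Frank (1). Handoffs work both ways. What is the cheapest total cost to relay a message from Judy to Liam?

Checking several routes:
Judy → Mona → Liam: 5 + 3 = 8
Judy → Eve → Mona → Liam: 3 + 1 + 3 = 7
Judy → Carol → Liam: 5 + 4 = 9
Shortest: 7.

7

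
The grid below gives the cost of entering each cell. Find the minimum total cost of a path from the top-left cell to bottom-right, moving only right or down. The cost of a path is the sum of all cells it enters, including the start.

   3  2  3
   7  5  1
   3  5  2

11

Take [0,0] → [0,1] → [0,2] → [1,2] → [2,2] for a total of 3 + 2 + 3 + 1 + 2 = 11.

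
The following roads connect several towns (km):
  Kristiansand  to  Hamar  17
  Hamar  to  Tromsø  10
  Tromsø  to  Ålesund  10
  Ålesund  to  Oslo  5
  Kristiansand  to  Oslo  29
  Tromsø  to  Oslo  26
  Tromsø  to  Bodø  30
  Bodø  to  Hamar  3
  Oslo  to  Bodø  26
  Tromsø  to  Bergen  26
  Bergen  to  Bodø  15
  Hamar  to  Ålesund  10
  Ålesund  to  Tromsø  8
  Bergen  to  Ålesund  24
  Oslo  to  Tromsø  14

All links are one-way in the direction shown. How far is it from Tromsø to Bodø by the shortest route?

Routes from Tromsø to Bodø:
Tromsø-Bergen-Bodø: 26 + 15 = 41
Tromsø-Ålesund-Oslo-Bodø: 10 + 5 + 26 = 41
Tromsø-Bergen-Ålesund-Oslo-Bodø: 26 + 24 + 5 + 26 = 81
Tromsø-Bodø: 30
Tromsø-Oslo-Bodø: 26 + 26 = 52
Shortest: 30 km.

30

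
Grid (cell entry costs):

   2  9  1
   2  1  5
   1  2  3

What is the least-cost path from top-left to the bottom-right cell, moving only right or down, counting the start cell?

Take r0c0 -> r1c0 -> r1c1 -> r2c1 -> r2c2 for a total of 2 + 2 + 1 + 2 + 3 = 10.
For comparison, the top-then-right route costs 20.

10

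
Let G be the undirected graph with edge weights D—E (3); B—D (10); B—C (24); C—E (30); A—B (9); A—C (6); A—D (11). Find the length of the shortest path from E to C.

Routes from E to C:
E -> D -> A -> C: 3 + 11 + 6 = 20
E -> D -> B -> A -> C: 3 + 10 + 9 + 6 = 28
E -> C: 30
E -> D -> B -> C: 3 + 10 + 24 = 37
E -> D -> A -> B -> C: 3 + 11 + 9 + 24 = 47
Best route has total 20.

20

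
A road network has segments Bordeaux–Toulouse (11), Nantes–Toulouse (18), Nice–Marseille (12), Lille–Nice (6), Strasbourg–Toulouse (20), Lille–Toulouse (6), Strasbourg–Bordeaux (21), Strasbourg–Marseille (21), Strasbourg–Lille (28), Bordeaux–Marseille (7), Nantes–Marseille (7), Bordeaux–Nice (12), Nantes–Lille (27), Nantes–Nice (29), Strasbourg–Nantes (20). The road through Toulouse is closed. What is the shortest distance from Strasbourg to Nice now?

33

A few of the Strasbourg→Nice routes:
Strasbourg → Bordeaux → Nice: 21 + 12 = 33
Strasbourg → Nantes → Marseille → Nice: 20 + 7 + 12 = 39
Strasbourg → Marseille → Nice: 21 + 12 = 33
Strasbourg → Lille → Nice: 28 + 6 = 34
Best route has total 33.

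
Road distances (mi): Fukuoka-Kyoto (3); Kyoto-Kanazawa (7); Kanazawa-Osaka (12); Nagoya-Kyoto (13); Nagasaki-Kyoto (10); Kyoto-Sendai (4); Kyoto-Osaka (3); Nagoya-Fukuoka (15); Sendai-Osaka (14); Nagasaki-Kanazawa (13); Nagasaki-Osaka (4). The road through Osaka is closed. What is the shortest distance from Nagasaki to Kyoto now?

10

Paths from Nagasaki to Kyoto avoiding Osaka:
Nagasaki→Kanazawa→Kyoto: 13 + 7 = 20
Nagasaki→Kyoto: 10
Best route has total 10 mi.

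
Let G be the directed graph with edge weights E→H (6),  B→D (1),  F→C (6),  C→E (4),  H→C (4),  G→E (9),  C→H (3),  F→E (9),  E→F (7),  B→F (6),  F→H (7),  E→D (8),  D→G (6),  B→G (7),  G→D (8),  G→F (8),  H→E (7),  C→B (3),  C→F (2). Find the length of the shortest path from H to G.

Some routes from H to G:
H - C - B - G: 4 + 3 + 7 = 14
H - E - D - G: 7 + 8 + 6 = 21
H - C - B - D - G: 4 + 3 + 1 + 6 = 14
H - C - E - D - G: 4 + 4 + 8 + 6 = 22
Best route has total 14.

14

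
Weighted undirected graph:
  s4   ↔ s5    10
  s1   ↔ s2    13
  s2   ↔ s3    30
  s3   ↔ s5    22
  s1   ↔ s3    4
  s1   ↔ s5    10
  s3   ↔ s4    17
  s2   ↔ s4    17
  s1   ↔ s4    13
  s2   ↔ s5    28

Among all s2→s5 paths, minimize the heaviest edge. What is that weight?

13

Comparing a few candidate routes:
s2 -> s4 -> s3 -> s1 -> s5: max(17, 17, 4, 10) = 17
s2 -> s4 -> s5: max(17, 10) = 17
s2 -> s1 -> s5: max(13, 10) = 13
s2 -> s4 -> s1 -> s5: max(17, 13, 10) = 17
s2 -> s1 -> s4 -> s5: max(13, 13, 10) = 13
Smallest bottleneck: 13.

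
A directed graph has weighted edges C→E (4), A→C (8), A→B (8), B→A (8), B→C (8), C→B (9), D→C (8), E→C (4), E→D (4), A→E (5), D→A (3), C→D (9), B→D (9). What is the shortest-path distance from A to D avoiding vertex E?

Routes from A to D avoiding E:
A-B-D: 8 + 9 = 17
A-C-B-D: 8 + 9 + 9 = 26
A-B-C-D: 8 + 8 + 9 = 25
A-C-D: 8 + 9 = 17
Best route has total 17.

17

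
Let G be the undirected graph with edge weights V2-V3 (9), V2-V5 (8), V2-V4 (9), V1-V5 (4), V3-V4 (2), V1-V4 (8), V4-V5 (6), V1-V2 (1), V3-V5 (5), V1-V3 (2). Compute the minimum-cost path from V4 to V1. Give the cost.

4

Some routes from V4 to V1:
V4 → V2 → V1: 9 + 1 = 10
V4 → V3 → V5 → V1: 2 + 5 + 4 = 11
V4 → V3 → V2 → V1: 2 + 9 + 1 = 12
V4 → V5 → V1: 6 + 4 = 10
V4 → V1: 8
V4 → V3 → V1: 2 + 2 = 4
Shortest: 4.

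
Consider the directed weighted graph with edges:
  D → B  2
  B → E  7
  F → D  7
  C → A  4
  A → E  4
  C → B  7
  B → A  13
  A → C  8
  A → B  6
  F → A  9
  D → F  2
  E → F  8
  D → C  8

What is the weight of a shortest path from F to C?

15

Paths from F to C:
F-A-C: 9 + 8 = 17
F-D-B-A-C: 7 + 2 + 13 + 8 = 30
F-D-C: 7 + 8 = 15
Best route has total 15.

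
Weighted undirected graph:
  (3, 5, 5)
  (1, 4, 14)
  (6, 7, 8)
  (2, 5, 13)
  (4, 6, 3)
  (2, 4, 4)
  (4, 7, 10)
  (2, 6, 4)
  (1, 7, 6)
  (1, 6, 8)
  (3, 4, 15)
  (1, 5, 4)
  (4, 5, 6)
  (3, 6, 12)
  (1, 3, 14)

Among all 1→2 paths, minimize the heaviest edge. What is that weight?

6

A few of the 1→2 routes:
1 → 6 → 2: max(8, 4) = 8
1 → 7 → 6 → 4 → 2: max(6, 8, 3, 4) = 8
1 → 7 → 6 → 2: max(6, 8, 4) = 8
1 → 5 → 4 → 2: max(4, 6, 4) = 6
1 → 5 → 4 → 6 → 2: max(4, 6, 3, 4) = 6
The minimum achievable maximum is 6.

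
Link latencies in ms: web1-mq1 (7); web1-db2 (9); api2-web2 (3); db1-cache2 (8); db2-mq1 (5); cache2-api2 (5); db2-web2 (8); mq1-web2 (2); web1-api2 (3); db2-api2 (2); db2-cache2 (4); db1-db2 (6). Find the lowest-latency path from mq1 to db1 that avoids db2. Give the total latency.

18

Paths from mq1 to db1 avoiding db2:
mq1 - web2 - api2 - cache2 - db1: 2 + 3 + 5 + 8 = 18
mq1 - web1 - api2 - cache2 - db1: 7 + 3 + 5 + 8 = 23
The minimum is 18 ms.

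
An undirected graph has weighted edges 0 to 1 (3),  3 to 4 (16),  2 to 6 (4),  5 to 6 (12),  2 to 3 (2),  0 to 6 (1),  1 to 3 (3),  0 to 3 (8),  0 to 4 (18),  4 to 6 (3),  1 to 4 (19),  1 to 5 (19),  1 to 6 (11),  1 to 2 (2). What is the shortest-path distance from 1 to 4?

Checking several routes:
1-3-2-6-4: 3 + 2 + 4 + 3 = 12
1-6-4: 11 + 3 = 14
1-2-6-4: 2 + 4 + 3 = 9
1-0-6-4: 3 + 1 + 3 = 7
Best route has total 7.

7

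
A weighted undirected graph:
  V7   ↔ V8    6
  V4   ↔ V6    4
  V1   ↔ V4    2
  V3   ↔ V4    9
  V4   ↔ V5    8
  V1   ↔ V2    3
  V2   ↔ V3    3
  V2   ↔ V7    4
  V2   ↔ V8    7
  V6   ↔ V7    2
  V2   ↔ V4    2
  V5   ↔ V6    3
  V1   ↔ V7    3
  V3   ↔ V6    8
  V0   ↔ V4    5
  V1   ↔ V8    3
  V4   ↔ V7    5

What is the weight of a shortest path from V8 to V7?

Comparing a few candidate routes:
V8 → V1 → V2 → V7: 3 + 3 + 4 = 10
V8 → V7: 6
V8 → V1 → V7: 3 + 3 = 6
Best route has total 6.

6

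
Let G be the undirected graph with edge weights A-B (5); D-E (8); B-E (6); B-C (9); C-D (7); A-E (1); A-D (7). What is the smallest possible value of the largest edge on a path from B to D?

Routes from B to D:
B-A-E-D: max(5, 1, 8) = 8
B-C-D: max(9, 7) = 9
B-E-D: max(6, 8) = 8
B-A-D: max(5, 7) = 7
B-E-A-D: max(6, 1, 7) = 7
The minimum achievable maximum is 7.

7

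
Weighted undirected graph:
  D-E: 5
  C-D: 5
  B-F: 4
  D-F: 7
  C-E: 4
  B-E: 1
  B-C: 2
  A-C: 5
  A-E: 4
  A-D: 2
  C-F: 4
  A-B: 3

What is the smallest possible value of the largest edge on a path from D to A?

Some routes from D to A:
D-A: max(2) = 2
D-E-B-A: max(5, 1, 3) = 5
D-E-B-F-C-A: max(5, 1, 4, 4, 5) = 5
D-E-B-C-A: max(5, 1, 2, 5) = 5
Smallest bottleneck: 2.

2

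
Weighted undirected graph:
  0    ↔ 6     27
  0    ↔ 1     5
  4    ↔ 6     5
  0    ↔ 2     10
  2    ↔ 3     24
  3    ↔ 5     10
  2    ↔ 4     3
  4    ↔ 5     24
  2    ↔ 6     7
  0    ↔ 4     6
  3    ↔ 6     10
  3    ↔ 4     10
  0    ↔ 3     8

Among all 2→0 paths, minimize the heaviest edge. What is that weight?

6

Comparing a few candidate routes:
2 - 6 - 4 - 0: max(7, 5, 6) = 7
2 - 4 - 0: max(3, 6) = 6
2 - 6 - 4 - 3 - 0: max(7, 5, 10, 8) = 10
Smallest bottleneck: 6.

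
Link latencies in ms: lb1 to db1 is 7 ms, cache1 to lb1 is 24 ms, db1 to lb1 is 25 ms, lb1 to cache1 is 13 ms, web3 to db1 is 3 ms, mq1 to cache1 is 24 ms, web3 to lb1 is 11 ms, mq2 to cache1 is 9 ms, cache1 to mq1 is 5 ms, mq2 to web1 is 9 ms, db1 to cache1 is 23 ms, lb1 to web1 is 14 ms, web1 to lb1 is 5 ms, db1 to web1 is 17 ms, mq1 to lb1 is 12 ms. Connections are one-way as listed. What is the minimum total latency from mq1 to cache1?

24

Routes from mq1 to cache1:
mq1→lb1→db1→cache1: 12 + 7 + 23 = 42
mq1→cache1: 24
mq1→lb1→cache1: 12 + 13 = 25
Shortest: 24 ms.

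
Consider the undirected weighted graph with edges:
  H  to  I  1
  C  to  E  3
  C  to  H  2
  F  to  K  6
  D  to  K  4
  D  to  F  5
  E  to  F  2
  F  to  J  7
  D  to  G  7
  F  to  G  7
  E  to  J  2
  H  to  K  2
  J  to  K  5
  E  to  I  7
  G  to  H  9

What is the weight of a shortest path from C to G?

11

Comparing a few candidate routes:
C-H-G: 2 + 9 = 11
C-H-K-D-G: 2 + 2 + 4 + 7 = 15
C-E-F-G: 3 + 2 + 7 = 12
Shortest: 11.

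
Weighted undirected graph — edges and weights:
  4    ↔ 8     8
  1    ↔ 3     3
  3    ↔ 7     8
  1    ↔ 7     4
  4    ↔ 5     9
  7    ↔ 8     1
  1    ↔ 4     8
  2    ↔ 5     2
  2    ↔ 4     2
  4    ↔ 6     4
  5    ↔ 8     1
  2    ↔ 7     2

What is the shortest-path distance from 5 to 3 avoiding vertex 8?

Checking several routes:
5 -> 4 -> 2 -> 7 -> 1 -> 3: 9 + 2 + 2 + 4 + 3 = 20
5 -> 4 -> 1 -> 3: 9 + 8 + 3 = 20
5 -> 2 -> 7 -> 3: 2 + 2 + 8 = 12
5 -> 2 -> 4 -> 1 -> 3: 2 + 2 + 8 + 3 = 15
5 -> 4 -> 2 -> 7 -> 3: 9 + 2 + 2 + 8 = 21
5 -> 2 -> 7 -> 1 -> 3: 2 + 2 + 4 + 3 = 11
Best route has total 11.

11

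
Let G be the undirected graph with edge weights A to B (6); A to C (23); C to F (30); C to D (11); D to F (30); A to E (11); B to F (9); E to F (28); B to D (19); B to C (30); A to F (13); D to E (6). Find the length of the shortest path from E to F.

24

Checking several routes:
E-D-F: 6 + 30 = 36
E-F: 28
E-D-B-F: 6 + 19 + 9 = 34
E-D-B-A-F: 6 + 19 + 6 + 13 = 44
E-A-B-F: 11 + 6 + 9 = 26
E-A-F: 11 + 13 = 24
The minimum is 24.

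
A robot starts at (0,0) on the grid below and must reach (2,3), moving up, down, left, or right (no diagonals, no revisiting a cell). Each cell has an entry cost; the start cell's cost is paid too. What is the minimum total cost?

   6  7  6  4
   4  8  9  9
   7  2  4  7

30

Best path: r0c0 r1c0 r2c0 r2c1 r2c2 r2c3
Cost: 6 + 4 + 7 + 2 + 4 + 7 = 30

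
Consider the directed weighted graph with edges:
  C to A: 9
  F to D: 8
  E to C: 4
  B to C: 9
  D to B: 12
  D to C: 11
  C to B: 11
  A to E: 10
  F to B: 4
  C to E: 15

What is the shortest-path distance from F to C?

Paths from F to C:
F → D → B → C: 8 + 12 + 9 = 29
F → D → C: 8 + 11 = 19
F → B → C: 4 + 9 = 13
The minimum is 13.

13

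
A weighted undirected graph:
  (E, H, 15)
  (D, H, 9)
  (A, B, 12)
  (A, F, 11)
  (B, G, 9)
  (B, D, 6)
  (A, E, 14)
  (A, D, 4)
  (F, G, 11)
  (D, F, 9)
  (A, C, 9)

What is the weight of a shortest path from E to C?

A few of the E→C routes:
E → H → D → B → A → C: 15 + 9 + 6 + 12 + 9 = 51
E → H → D → A → C: 15 + 9 + 4 + 9 = 37
E → A → C: 14 + 9 = 23
Shortest: 23.

23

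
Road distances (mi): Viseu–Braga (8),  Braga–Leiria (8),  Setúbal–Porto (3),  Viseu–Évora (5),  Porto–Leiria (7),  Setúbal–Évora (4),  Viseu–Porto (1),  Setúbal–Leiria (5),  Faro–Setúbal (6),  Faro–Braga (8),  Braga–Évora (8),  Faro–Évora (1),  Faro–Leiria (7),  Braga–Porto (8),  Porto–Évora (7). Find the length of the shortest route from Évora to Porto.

6

Some routes from Évora to Porto:
Évora→Viseu→Porto: 5 + 1 = 6
Évora→Faro→Leiria→Porto: 1 + 7 + 7 = 15
Évora→Porto: 7
Évora→Setúbal→Porto: 4 + 3 = 7
Évora→Faro→Setúbal→Porto: 1 + 6 + 3 = 10
Best route has total 6 mi.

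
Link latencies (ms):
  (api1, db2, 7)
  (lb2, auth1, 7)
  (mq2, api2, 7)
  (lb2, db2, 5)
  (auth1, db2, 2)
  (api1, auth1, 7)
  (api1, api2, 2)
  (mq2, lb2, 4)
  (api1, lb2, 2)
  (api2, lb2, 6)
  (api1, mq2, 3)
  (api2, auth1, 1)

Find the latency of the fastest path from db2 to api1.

5

A few of the db2→api1 routes:
db2→auth1→lb2→api1: 2 + 7 + 2 = 11
db2→auth1→api1: 2 + 7 = 9
db2→lb2→api1: 5 + 2 = 7
db2→api1: 7
db2→auth1→api2→lb2→api1: 2 + 1 + 6 + 2 = 11
db2→auth1→api2→api1: 2 + 1 + 2 = 5
The minimum is 5 ms.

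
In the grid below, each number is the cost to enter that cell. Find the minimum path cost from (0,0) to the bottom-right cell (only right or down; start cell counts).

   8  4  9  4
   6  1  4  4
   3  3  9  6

One optimal route is (0,0) → (0,1) → (1,1) → (1,2) → (1,3) → (2,3).
Its cost is 8 + 4 + 1 + 4 + 4 + 6 = 27.

27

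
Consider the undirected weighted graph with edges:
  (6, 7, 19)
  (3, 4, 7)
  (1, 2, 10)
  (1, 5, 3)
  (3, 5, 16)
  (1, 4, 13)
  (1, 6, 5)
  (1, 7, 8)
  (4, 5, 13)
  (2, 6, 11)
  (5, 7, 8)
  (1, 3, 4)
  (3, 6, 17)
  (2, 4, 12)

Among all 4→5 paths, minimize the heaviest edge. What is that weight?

Some routes from 4 to 5:
4-3-1-5: max(7, 4, 3) = 7
4-2-1-7-5: max(12, 10, 8, 8) = 12
4-3-1-7-5: max(7, 4, 8, 8) = 8
The minimum achievable maximum is 7.

7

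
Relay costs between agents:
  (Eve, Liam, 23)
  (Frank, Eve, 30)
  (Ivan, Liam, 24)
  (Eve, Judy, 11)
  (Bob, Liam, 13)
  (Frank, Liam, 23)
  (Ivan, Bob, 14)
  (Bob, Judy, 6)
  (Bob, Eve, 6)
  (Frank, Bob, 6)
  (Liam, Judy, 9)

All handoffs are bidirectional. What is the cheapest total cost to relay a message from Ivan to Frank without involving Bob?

Candidate routes:
Ivan -> Liam -> Eve -> Frank: 24 + 23 + 30 = 77
Ivan -> Liam -> Judy -> Eve -> Frank: 24 + 9 + 11 + 30 = 74
Ivan -> Liam -> Frank: 24 + 23 = 47
Shortest: 47.

47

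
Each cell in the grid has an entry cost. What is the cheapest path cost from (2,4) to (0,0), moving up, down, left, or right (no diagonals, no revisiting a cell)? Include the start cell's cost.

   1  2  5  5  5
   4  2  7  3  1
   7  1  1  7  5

19

Take (2,4)→(2,3)→(2,2)→(2,1)→(1,1)→(0,1)→(0,0) for a total of 5 + 7 + 1 + 1 + 2 + 2 + 1 = 19.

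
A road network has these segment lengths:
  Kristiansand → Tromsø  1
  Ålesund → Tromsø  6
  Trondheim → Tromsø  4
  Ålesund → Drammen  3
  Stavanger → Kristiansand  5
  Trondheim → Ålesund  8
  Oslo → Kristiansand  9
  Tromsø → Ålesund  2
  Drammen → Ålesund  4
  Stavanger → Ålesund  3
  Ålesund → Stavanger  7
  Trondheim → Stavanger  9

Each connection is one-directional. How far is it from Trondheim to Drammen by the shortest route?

Routes from Trondheim to Drammen:
Trondheim→Stavanger→Kristiansand→Tromsø→Ålesund→Drammen: 9 + 5 + 1 + 2 + 3 = 20
Trondheim→Ålesund→Drammen: 8 + 3 = 11
Trondheim→Stavanger→Ålesund→Drammen: 9 + 3 + 3 = 15
Trondheim→Tromsø→Ålesund→Drammen: 4 + 2 + 3 = 9
Best route has total 9.

9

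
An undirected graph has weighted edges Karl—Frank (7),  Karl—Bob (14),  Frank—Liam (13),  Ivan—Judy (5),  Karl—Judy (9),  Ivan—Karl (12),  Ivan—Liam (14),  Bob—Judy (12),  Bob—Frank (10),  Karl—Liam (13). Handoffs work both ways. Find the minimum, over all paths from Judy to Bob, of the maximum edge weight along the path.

10

Comparing a few candidate routes:
Judy -> Karl -> Liam -> Frank -> Bob: max(9, 13, 13, 10) = 13
Judy -> Bob: max(12) = 12
Judy -> Karl -> Frank -> Bob: max(9, 7, 10) = 10
Judy -> Ivan -> Karl -> Liam -> Frank -> Bob: max(5, 12, 13, 13, 10) = 13
Judy -> Ivan -> Karl -> Frank -> Bob: max(5, 12, 7, 10) = 12
The minimum achievable maximum is 10.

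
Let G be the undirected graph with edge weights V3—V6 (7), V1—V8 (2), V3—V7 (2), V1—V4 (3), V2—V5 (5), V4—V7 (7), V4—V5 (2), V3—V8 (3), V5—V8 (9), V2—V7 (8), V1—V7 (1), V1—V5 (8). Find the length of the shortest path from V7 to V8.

A few of the V7→V8 routes:
V7-V3-V8: 2 + 3 = 5
V7-V4-V1-V8: 7 + 3 + 2 = 12
V7-V1-V4-V5-V8: 1 + 3 + 2 + 9 = 15
V7-V1-V8: 1 + 2 = 3
Best route has total 3.

3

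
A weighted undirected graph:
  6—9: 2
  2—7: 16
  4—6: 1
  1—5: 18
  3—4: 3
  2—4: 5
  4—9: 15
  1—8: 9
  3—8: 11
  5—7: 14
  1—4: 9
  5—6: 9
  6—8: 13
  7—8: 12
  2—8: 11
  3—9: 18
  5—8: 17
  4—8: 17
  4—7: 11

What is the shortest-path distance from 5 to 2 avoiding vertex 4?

A few of the 5→2 routes:
5 - 7 - 8 - 2: 14 + 12 + 11 = 37
5 - 7 - 2: 14 + 16 = 30
5 - 8 - 2: 17 + 11 = 28
5 - 1 - 8 - 2: 18 + 9 + 11 = 38
5 - 6 - 8 - 2: 9 + 13 + 11 = 33
Shortest: 28.

28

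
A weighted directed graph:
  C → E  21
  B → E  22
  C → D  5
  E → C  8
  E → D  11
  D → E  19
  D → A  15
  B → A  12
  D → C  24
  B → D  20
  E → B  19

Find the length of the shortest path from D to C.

24

Paths from D to C:
D→C: 24
D→E→C: 19 + 8 = 27
Shortest: 24.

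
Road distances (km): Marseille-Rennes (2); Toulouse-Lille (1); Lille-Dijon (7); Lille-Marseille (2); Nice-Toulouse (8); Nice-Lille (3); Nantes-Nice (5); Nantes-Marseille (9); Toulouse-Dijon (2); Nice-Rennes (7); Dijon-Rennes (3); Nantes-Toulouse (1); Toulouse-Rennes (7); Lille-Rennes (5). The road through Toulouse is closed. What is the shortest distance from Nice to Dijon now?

Some routes from Nice to Dijon avoiding Toulouse:
Nice→Rennes→Dijon: 7 + 3 = 10
Nice→Lille→Dijon: 3 + 7 = 10
Nice→Lille→Marseille→Rennes→Dijon: 3 + 2 + 2 + 3 = 10
The minimum is 10 km.

10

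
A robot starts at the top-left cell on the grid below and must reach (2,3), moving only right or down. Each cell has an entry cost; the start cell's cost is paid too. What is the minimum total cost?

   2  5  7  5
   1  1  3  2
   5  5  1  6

14

Take r0c0 → r1c0 → r1c1 → r1c2 → r2c2 → r2c3 for a total of 2 + 1 + 1 + 3 + 1 + 6 = 14.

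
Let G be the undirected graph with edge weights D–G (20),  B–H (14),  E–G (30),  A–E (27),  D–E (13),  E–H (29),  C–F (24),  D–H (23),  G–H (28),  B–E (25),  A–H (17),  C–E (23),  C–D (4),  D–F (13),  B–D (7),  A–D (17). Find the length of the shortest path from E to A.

27

Checking several routes:
E→D→A: 13 + 17 = 30
E→A: 27
E→H→A: 29 + 17 = 46
E→C→D→A: 23 + 4 + 17 = 44
Shortest: 27.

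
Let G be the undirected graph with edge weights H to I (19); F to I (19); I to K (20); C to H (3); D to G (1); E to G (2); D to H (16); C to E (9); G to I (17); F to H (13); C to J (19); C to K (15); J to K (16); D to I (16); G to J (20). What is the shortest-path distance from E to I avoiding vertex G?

31

Routes from E to I avoiding G:
E -> C -> H -> D -> I: 9 + 3 + 16 + 16 = 44
E -> C -> H -> I: 9 + 3 + 19 = 31
E -> C -> H -> F -> I: 9 + 3 + 13 + 19 = 44
E -> C -> K -> I: 9 + 15 + 20 = 44
E -> C -> J -> K -> I: 9 + 19 + 16 + 20 = 64
Shortest: 31.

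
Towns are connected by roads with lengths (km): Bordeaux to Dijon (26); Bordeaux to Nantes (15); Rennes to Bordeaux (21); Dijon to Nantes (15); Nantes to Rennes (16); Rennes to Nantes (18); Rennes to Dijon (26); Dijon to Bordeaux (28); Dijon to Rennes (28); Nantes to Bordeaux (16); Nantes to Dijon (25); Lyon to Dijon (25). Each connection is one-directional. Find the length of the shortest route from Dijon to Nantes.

Candidate routes:
Dijon - Nantes: 15
Dijon - Rennes - Nantes: 28 + 18 = 46
Dijon - Bordeaux - Nantes: 28 + 15 = 43
Dijon - Rennes - Bordeaux - Nantes: 28 + 21 + 15 = 64
Best route has total 15 km.

15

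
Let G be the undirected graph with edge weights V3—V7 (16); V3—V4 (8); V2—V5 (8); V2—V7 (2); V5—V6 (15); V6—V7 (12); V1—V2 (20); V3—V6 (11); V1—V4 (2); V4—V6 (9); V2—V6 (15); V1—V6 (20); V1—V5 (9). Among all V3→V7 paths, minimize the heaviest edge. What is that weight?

Comparing a few candidate routes:
V3 → V6 → V4 → V1 → V5 → V2 → V7: max(11, 9, 2, 9, 8, 2) = 11
V3 → V6 → V5 → V2 → V7: max(11, 15, 8, 2) = 15
V3 → V6 → V7: max(11, 12) = 12
V3 → V6 → V2 → V7: max(11, 15, 2) = 15
V3 → V4 → V1 → V5 → V2 → V7: max(8, 2, 9, 8, 2) = 9
V3 → V4 → V6 → V7: max(8, 9, 12) = 12
The minimum achievable maximum is 9.

9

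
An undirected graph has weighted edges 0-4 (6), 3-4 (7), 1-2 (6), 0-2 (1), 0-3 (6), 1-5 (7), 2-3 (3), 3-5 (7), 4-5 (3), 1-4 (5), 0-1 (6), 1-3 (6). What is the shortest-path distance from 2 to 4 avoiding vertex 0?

Checking several routes:
2 -> 1 -> 5 -> 4: 6 + 7 + 3 = 16
2 -> 1 -> 4: 6 + 5 = 11
2 -> 3 -> 4: 3 + 7 = 10
2 -> 3 -> 5 -> 4: 3 + 7 + 3 = 13
2 -> 3 -> 1 -> 4: 3 + 6 + 5 = 14
Best route has total 10.

10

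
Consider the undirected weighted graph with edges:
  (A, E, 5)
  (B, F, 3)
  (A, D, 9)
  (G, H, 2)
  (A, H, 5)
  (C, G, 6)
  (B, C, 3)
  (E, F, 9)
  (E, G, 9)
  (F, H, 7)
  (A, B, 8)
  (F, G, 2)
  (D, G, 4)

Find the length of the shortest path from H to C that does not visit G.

Candidate routes:
H - F - B - C: 7 + 3 + 3 = 13
H - A - B - C: 5 + 8 + 3 = 16
H - A - E - F - B - C: 5 + 5 + 9 + 3 + 3 = 25
H - F - E - A - B - C: 7 + 9 + 5 + 8 + 3 = 32
The minimum is 13.

13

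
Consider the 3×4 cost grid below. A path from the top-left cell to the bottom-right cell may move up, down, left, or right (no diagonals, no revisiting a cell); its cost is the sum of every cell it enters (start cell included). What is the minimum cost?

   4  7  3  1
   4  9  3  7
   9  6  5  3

Cheapest: (0,0) (0,1) (0,2) (0,3) (1,3) (2,3)
  4 + 7 + 3 + 1 + 7 + 3 = 25

25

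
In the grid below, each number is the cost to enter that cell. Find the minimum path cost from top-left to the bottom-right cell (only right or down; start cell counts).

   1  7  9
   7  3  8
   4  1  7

19

Path (0,0)→(0,1)→(1,1)→(2,1)→(2,2): 1 + 7 + 3 + 1 + 7 = 19.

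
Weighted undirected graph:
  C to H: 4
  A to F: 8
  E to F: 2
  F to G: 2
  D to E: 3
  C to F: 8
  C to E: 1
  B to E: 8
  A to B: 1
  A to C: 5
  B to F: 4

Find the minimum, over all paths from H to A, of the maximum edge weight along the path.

4

A few of the H→A routes:
H - C - E - F - B - A: max(4, 1, 2, 4, 1) = 4
H - C - E - B - A: max(4, 1, 8, 1) = 8
H - C - A: max(4, 5) = 5
H - C - E - B - F - A: max(4, 1, 8, 4, 8) = 8
Smallest bottleneck: 4.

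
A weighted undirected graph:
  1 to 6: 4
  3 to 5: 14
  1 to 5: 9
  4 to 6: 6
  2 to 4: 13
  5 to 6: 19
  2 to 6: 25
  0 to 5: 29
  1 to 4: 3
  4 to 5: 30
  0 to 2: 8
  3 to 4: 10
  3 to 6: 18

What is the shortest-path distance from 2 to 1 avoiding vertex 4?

29

Comparing a few candidate routes:
2 -> 0 -> 5 -> 6 -> 1: 8 + 29 + 19 + 4 = 60
2 -> 6 -> 1: 25 + 4 = 29
2 -> 0 -> 5 -> 1: 8 + 29 + 9 = 46
2 -> 6 -> 5 -> 1: 25 + 19 + 9 = 53
The minimum is 29.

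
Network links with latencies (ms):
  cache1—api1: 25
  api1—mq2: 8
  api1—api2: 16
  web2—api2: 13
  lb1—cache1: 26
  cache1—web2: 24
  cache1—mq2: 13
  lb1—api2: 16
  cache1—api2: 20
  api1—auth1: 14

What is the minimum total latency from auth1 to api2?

30

A few of the auth1→api2 routes:
auth1 → api1 → cache1 → api2: 14 + 25 + 20 = 59
auth1 → api1 → mq2 → cache1 → web2 → api2: 14 + 8 + 13 + 24 + 13 = 72
auth1 → api1 → mq2 → cache1 → api2: 14 + 8 + 13 + 20 = 55
auth1 → api1 → api2: 14 + 16 = 30
Shortest: 30 ms.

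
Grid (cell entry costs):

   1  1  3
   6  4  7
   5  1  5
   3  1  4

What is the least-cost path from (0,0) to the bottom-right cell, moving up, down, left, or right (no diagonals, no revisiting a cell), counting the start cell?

Cheapest: [0,0] -> [0,1] -> [1,1] -> [2,1] -> [3,1] -> [3,2]
  1 + 1 + 4 + 1 + 1 + 4 = 12

12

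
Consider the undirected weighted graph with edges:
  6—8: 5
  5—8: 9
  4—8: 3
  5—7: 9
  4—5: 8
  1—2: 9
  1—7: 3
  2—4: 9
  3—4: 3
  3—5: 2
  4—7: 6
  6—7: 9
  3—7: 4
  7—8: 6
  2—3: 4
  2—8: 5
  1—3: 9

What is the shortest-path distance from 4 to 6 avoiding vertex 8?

A few of the 4→6 routes:
4 → 7 → 6: 6 + 9 = 15
4 → 3 → 5 → 7 → 6: 3 + 2 + 9 + 9 = 23
4 → 5 → 3 → 7 → 6: 8 + 2 + 4 + 9 = 23
4 → 3 → 1 → 7 → 6: 3 + 9 + 3 + 9 = 24
4 → 3 → 7 → 6: 3 + 4 + 9 = 16
The minimum is 15.

15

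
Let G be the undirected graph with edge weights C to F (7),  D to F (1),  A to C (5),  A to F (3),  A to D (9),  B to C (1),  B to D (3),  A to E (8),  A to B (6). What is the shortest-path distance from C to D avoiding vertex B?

Routes from C to D avoiding B:
C→F→D: 7 + 1 = 8
C→A→D: 5 + 9 = 14
C→F→A→D: 7 + 3 + 9 = 19
C→A→F→D: 5 + 3 + 1 = 9
Best route has total 8.

8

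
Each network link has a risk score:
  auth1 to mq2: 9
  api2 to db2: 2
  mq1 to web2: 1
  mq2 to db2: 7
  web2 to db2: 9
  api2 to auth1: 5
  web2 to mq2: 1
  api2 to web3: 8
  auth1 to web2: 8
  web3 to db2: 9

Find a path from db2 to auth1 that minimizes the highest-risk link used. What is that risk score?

5

Some routes from db2 to auth1:
db2 → api2 → auth1: max(2, 5) = 5
db2 → web2 → auth1: max(9, 8) = 9
db2 → mq2 → web2 → auth1: max(7, 1, 8) = 8
db2 → web2 → mq2 → auth1: max(9, 1, 9) = 9
db2 → web3 → api2 → auth1: max(9, 8, 5) = 9
Best route has worst link 5.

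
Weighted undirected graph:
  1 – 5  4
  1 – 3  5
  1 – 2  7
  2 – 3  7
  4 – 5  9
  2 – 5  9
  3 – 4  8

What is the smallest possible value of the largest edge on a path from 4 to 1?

Comparing a few candidate routes:
4→3→2→5→1: max(8, 7, 9, 4) = 9
4→3→2→1: max(8, 7, 7) = 8
4→3→1: max(8, 5) = 8
Smallest bottleneck: 8.

8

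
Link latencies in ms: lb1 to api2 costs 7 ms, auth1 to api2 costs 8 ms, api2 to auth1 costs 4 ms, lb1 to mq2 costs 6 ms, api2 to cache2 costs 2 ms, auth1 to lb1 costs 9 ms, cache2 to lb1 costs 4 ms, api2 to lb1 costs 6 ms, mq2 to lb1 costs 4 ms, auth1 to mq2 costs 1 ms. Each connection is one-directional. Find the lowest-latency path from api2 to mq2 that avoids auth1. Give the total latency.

Paths from api2 to mq2 avoiding auth1:
api2 -> lb1 -> mq2: 6 + 6 = 12
api2 -> cache2 -> lb1 -> mq2: 2 + 4 + 6 = 12
Best route has total 12 ms.

12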